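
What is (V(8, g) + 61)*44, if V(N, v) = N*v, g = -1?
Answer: 2332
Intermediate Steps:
(V(8, g) + 61)*44 = (8*(-1) + 61)*44 = (-8 + 61)*44 = 53*44 = 2332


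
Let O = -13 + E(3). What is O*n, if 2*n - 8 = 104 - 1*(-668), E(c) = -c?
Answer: -6240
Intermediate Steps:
O = -16 (O = -13 - 1*3 = -13 - 3 = -16)
n = 390 (n = 4 + (104 - 1*(-668))/2 = 4 + (104 + 668)/2 = 4 + (1/2)*772 = 4 + 386 = 390)
O*n = -16*390 = -6240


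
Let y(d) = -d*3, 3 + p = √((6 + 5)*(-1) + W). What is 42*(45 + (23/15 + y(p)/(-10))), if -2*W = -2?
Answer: 9583/5 + 63*I*√10/5 ≈ 1916.6 + 39.845*I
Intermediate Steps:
W = 1 (W = -½*(-2) = 1)
p = -3 + I*√10 (p = -3 + √((6 + 5)*(-1) + 1) = -3 + √(11*(-1) + 1) = -3 + √(-11 + 1) = -3 + √(-10) = -3 + I*√10 ≈ -3.0 + 3.1623*I)
y(d) = -3*d
42*(45 + (23/15 + y(p)/(-10))) = 42*(45 + (23/15 - 3*(-3 + I*√10)/(-10))) = 42*(45 + (23*(1/15) + (9 - 3*I*√10)*(-⅒))) = 42*(45 + (23/15 + (-9/10 + 3*I*√10/10))) = 42*(45 + (19/30 + 3*I*√10/10)) = 42*(1369/30 + 3*I*√10/10) = 9583/5 + 63*I*√10/5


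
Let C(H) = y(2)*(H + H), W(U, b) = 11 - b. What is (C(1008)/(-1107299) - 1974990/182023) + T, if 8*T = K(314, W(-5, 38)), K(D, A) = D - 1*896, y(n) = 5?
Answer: -67407137765607/806215543508 ≈ -83.609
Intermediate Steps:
K(D, A) = -896 + D (K(D, A) = D - 896 = -896 + D)
C(H) = 10*H (C(H) = 5*(H + H) = 5*(2*H) = 10*H)
T = -291/4 (T = (-896 + 314)/8 = (⅛)*(-582) = -291/4 ≈ -72.750)
(C(1008)/(-1107299) - 1974990/182023) + T = ((10*1008)/(-1107299) - 1974990/182023) - 291/4 = (10080*(-1/1107299) - 1974990*1/182023) - 291/4 = (-10080/1107299 - 1974990/182023) - 291/4 = -2188739243850/201553885877 - 291/4 = -67407137765607/806215543508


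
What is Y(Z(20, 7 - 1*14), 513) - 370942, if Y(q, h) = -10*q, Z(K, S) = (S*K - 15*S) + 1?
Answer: -370602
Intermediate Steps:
Z(K, S) = 1 - 15*S + K*S (Z(K, S) = (K*S - 15*S) + 1 = (-15*S + K*S) + 1 = 1 - 15*S + K*S)
Y(Z(20, 7 - 1*14), 513) - 370942 = -10*(1 - 15*(7 - 1*14) + 20*(7 - 1*14)) - 370942 = -10*(1 - 15*(7 - 14) + 20*(7 - 14)) - 370942 = -10*(1 - 15*(-7) + 20*(-7)) - 370942 = -10*(1 + 105 - 140) - 370942 = -10*(-34) - 370942 = 340 - 370942 = -370602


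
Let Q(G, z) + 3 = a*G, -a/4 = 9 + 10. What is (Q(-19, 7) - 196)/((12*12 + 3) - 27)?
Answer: 83/8 ≈ 10.375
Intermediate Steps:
a = -76 (a = -4*(9 + 10) = -4*19 = -76)
Q(G, z) = -3 - 76*G
(Q(-19, 7) - 196)/((12*12 + 3) - 27) = ((-3 - 76*(-19)) - 196)/((12*12 + 3) - 27) = ((-3 + 1444) - 196)/((144 + 3) - 27) = (1441 - 196)/(147 - 27) = 1245/120 = 1245*(1/120) = 83/8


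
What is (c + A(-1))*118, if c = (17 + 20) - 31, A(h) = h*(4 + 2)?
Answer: 0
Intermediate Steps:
A(h) = 6*h (A(h) = h*6 = 6*h)
c = 6 (c = 37 - 31 = 6)
(c + A(-1))*118 = (6 + 6*(-1))*118 = (6 - 6)*118 = 0*118 = 0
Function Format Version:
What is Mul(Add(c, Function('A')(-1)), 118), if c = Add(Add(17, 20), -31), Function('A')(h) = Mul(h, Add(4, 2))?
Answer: 0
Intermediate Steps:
Function('A')(h) = Mul(6, h) (Function('A')(h) = Mul(h, 6) = Mul(6, h))
c = 6 (c = Add(37, -31) = 6)
Mul(Add(c, Function('A')(-1)), 118) = Mul(Add(6, Mul(6, -1)), 118) = Mul(Add(6, -6), 118) = Mul(0, 118) = 0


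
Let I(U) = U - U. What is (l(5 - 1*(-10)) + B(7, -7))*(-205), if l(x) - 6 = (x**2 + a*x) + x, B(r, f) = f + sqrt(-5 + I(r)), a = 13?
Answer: -88970 - 205*I*sqrt(5) ≈ -88970.0 - 458.39*I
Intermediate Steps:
I(U) = 0
B(r, f) = f + I*sqrt(5) (B(r, f) = f + sqrt(-5 + 0) = f + sqrt(-5) = f + I*sqrt(5))
l(x) = 6 + x**2 + 14*x (l(x) = 6 + ((x**2 + 13*x) + x) = 6 + (x**2 + 14*x) = 6 + x**2 + 14*x)
(l(5 - 1*(-10)) + B(7, -7))*(-205) = ((6 + (5 - 1*(-10))**2 + 14*(5 - 1*(-10))) + (-7 + I*sqrt(5)))*(-205) = ((6 + (5 + 10)**2 + 14*(5 + 10)) + (-7 + I*sqrt(5)))*(-205) = ((6 + 15**2 + 14*15) + (-7 + I*sqrt(5)))*(-205) = ((6 + 225 + 210) + (-7 + I*sqrt(5)))*(-205) = (441 + (-7 + I*sqrt(5)))*(-205) = (434 + I*sqrt(5))*(-205) = -88970 - 205*I*sqrt(5)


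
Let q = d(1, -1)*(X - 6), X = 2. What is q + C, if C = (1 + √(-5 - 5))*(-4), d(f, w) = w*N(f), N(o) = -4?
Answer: -20 - 4*I*√10 ≈ -20.0 - 12.649*I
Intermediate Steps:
d(f, w) = -4*w (d(f, w) = w*(-4) = -4*w)
C = -4 - 4*I*√10 (C = (1 + √(-10))*(-4) = (1 + I*√10)*(-4) = -4 - 4*I*√10 ≈ -4.0 - 12.649*I)
q = -16 (q = (-4*(-1))*(2 - 6) = 4*(-4) = -16)
q + C = -16 + (-4 - 4*I*√10) = -20 - 4*I*√10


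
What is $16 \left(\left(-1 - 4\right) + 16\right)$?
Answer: $176$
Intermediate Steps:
$16 \left(\left(-1 - 4\right) + 16\right) = 16 \left(-5 + 16\right) = 16 \cdot 11 = 176$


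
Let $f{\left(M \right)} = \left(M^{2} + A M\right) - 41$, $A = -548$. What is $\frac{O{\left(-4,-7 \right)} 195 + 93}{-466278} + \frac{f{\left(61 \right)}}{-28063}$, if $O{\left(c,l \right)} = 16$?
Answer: $\frac{4593557175}{4361719838} \approx 1.0532$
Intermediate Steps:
$f{\left(M \right)} = -41 + M^{2} - 548 M$ ($f{\left(M \right)} = \left(M^{2} - 548 M\right) - 41 = -41 + M^{2} - 548 M$)
$\frac{O{\left(-4,-7 \right)} 195 + 93}{-466278} + \frac{f{\left(61 \right)}}{-28063} = \frac{16 \cdot 195 + 93}{-466278} + \frac{-41 + 61^{2} - 33428}{-28063} = \left(3120 + 93\right) \left(- \frac{1}{466278}\right) + \left(-41 + 3721 - 33428\right) \left(- \frac{1}{28063}\right) = 3213 \left(- \frac{1}{466278}\right) - - \frac{29748}{28063} = - \frac{1071}{155426} + \frac{29748}{28063} = \frac{4593557175}{4361719838}$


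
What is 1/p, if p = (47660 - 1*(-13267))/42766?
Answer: 42766/60927 ≈ 0.70192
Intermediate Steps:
p = 60927/42766 (p = (47660 + 13267)*(1/42766) = 60927*(1/42766) = 60927/42766 ≈ 1.4247)
1/p = 1/(60927/42766) = 42766/60927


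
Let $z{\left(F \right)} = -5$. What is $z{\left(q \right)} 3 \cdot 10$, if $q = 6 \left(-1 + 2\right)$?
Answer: $-150$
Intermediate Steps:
$q = 6$ ($q = 6 \cdot 1 = 6$)
$z{\left(q \right)} 3 \cdot 10 = \left(-5\right) 3 \cdot 10 = \left(-15\right) 10 = -150$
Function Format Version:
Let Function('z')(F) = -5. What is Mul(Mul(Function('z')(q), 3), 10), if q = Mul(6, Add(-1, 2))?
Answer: -150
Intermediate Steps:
q = 6 (q = Mul(6, 1) = 6)
Mul(Mul(Function('z')(q), 3), 10) = Mul(Mul(-5, 3), 10) = Mul(-15, 10) = -150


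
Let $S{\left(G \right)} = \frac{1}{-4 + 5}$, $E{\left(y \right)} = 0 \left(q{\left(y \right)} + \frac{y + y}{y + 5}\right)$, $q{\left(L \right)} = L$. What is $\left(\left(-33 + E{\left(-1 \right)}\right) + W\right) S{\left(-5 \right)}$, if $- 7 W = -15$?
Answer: $- \frac{216}{7} \approx -30.857$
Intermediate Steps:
$W = \frac{15}{7}$ ($W = \left(- \frac{1}{7}\right) \left(-15\right) = \frac{15}{7} \approx 2.1429$)
$E{\left(y \right)} = 0$ ($E{\left(y \right)} = 0 \left(y + \frac{y + y}{y + 5}\right) = 0 \left(y + \frac{2 y}{5 + y}\right) = 0$)
$S{\left(G \right)} = 1$ ($S{\left(G \right)} = 1^{-1} = 1$)
$\left(\left(-33 + E{\left(-1 \right)}\right) + W\right) S{\left(-5 \right)} = \left(\left(-33 + 0\right) + \frac{15}{7}\right) 1 = \left(-33 + \frac{15}{7}\right) 1 = \left(- \frac{216}{7}\right) 1 = - \frac{216}{7}$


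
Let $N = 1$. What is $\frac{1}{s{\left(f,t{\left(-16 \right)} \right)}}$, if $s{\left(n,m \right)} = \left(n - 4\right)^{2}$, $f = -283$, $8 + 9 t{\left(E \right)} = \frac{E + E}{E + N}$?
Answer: $\frac{1}{82369} \approx 1.214 \cdot 10^{-5}$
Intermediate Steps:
$t{\left(E \right)} = - \frac{8}{9} + \frac{2 E}{9 \left(1 + E\right)}$ ($t{\left(E \right)} = - \frac{8}{9} + \frac{\left(E + E\right) \frac{1}{E + 1}}{9} = - \frac{8}{9} + \frac{2 E \frac{1}{1 + E}}{9} = - \frac{8}{9} + \frac{2 E}{9 \left(1 + E\right)}$)
$s{\left(n,m \right)} = \left(-4 + n\right)^{2}$
$\frac{1}{s{\left(f,t{\left(-16 \right)} \right)}} = \frac{1}{\left(-4 - 283\right)^{2}} = \frac{1}{\left(-287\right)^{2}} = \frac{1}{82369}$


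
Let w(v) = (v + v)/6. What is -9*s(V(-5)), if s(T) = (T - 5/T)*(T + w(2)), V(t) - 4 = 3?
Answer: -3036/7 ≈ -433.71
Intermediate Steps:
V(t) = 7 (V(t) = 4 + 3 = 7)
w(v) = v/3 (w(v) = (2*v)*(⅙) = v/3)
s(T) = (⅔ + T)*(T - 5/T) (s(T) = (T - 5/T)*(T + (⅓)*2) = (T - 5/T)*(T + ⅔) = (T - 5/T)*(⅔ + T) = (⅔ + T)*(T - 5/T))
-9*s(V(-5)) = -9*(-5 + 7² - 10/3/7 + (⅔)*7) = -9*(-5 + 49 - 10/3*⅐ + 14/3) = -9*(-5 + 49 - 10/21 + 14/3) = -9*1012/21 = -3036/7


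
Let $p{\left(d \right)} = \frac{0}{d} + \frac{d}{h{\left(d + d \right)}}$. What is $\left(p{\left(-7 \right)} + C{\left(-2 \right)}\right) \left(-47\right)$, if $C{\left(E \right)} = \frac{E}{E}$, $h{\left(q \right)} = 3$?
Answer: $\frac{188}{3} \approx 62.667$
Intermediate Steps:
$C{\left(E \right)} = 1$
$p{\left(d \right)} = \frac{d}{3}$ ($p{\left(d \right)} = \frac{0}{d} + \frac{d}{3} = 0 + d \frac{1}{3} = 0 + \frac{d}{3} = \frac{d}{3}$)
$\left(p{\left(-7 \right)} + C{\left(-2 \right)}\right) \left(-47\right) = \left(\frac{1}{3} \left(-7\right) + 1\right) \left(-47\right) = \left(- \frac{7}{3} + 1\right) \left(-47\right) = \left(- \frac{4}{3}\right) \left(-47\right) = \frac{188}{3}$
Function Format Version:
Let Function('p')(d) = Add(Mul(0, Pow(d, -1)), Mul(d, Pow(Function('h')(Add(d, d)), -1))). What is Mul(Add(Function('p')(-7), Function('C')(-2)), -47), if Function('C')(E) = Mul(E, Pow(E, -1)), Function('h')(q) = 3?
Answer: Rational(188, 3) ≈ 62.667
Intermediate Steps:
Function('C')(E) = 1
Function('p')(d) = Mul(Rational(1, 3), d) (Function('p')(d) = Add(Mul(0, Pow(d, -1)), Mul(d, Pow(3, -1))) = Add(0, Mul(d, Rational(1, 3))) = Add(0, Mul(Rational(1, 3), d)) = Mul(Rational(1, 3), d))
Mul(Add(Function('p')(-7), Function('C')(-2)), -47) = Mul(Add(Mul(Rational(1, 3), -7), 1), -47) = Mul(Add(Rational(-7, 3), 1), -47) = Mul(Rational(-4, 3), -47) = Rational(188, 3)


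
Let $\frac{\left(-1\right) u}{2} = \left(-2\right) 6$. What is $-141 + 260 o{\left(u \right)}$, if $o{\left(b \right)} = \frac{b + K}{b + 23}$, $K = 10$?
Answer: $\frac{2213}{47} \approx 47.085$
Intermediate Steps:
$u = 24$ ($u = - 2 \left(\left(-2\right) 6\right) = \left(-2\right) \left(-12\right) = 24$)
$o{\left(b \right)} = \frac{10 + b}{23 + b}$ ($o{\left(b \right)} = \frac{b + 10}{b + 23} = \frac{10 + b}{23 + b}$)
$-141 + 260 o{\left(u \right)} = -141 + 260 \frac{10 + 24}{23 + 24} = -141 + 260 \cdot \frac{1}{47} \cdot 34 = -141 + 260 \cdot \frac{34}{47} = -141 + \frac{8840}{47} = \frac{2213}{47}$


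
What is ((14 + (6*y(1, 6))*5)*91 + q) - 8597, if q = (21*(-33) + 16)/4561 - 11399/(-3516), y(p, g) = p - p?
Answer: -117385503241/16036476 ≈ -7319.9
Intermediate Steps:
y(p, g) = 0
q = 49610507/16036476 (q = (-693 + 16)*(1/4561) - 11399*(-1/3516) = -677*1/4561 + 11399/3516 = -677/4561 + 11399/3516 = 49610507/16036476 ≈ 3.0936)
((14 + (6*y(1, 6))*5)*91 + q) - 8597 = ((14 + (6*0)*5)*91 + 49610507/16036476) - 8597 = ((14 + 0*5)*91 + 49610507/16036476) - 8597 = ((14 + 0)*91 + 49610507/16036476) - 8597 = (14*91 + 49610507/16036476) - 8597 = (1274 + 49610507/16036476) - 8597 = 20480080931/16036476 - 8597 = -117385503241/16036476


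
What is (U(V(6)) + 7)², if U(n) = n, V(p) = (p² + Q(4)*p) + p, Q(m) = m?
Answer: 5329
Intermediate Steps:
V(p) = p² + 5*p (V(p) = (p² + 4*p) + p = p² + 5*p)
(U(V(6)) + 7)² = (6*(5 + 6) + 7)² = (6*11 + 7)² = (66 + 7)² = 73² = 5329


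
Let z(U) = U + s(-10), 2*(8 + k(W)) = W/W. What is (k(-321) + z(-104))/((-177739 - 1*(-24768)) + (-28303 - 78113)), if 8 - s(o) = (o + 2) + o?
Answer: 171/518774 ≈ 0.00032962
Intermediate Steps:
s(o) = 6 - 2*o (s(o) = 8 - ((o + 2) + o) = 8 - ((2 + o) + o) = 8 - (2 + 2*o) = 8 + (-2 - 2*o) = 6 - 2*o)
k(W) = -15/2 (k(W) = -8 + (W/W)/2 = -8 + (1/2)*1 = -8 + 1/2 = -15/2)
z(U) = 26 + U (z(U) = U + (6 - 2*(-10)) = U + (6 + 20) = U + 26 = 26 + U)
(k(-321) + z(-104))/((-177739 - 1*(-24768)) + (-28303 - 78113)) = (-15/2 + (26 - 104))/((-177739 - 1*(-24768)) + (-28303 - 78113)) = (-15/2 - 78)/((-177739 + 24768) - 106416) = -171/(2*(-152971 - 106416)) = -171/2/(-259387) = -171/2*(-1/259387) = 171/518774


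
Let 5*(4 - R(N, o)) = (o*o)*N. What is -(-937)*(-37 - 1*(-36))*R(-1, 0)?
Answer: -3748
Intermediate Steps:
R(N, o) = 4 - N*o²/5 (R(N, o) = 4 - o*o*N/5 = 4 - o²*N/5 = 4 - N*o²/5)
-(-937)*(-37 - 1*(-36))*R(-1, 0) = -(-937)*(-37 - 1*(-36))*(4 - ⅕*(-1)*0²) = -(-937)*(-37 + 36)*(4 - ⅕*(-1)*0) = -(-937)*(-(4 + 0)) = -(-937)*(-1*4) = -(-937)*(-4) = -1*3748 = -3748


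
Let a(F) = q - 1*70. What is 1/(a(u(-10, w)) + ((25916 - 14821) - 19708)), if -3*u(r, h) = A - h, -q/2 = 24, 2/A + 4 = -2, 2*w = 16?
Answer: -1/8731 ≈ -0.00011453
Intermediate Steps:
w = 8 (w = (½)*16 = 8)
A = -⅓ (A = 2/(-4 - 2) = 2/(-6) = 2*(-⅙) = -⅓ ≈ -0.33333)
q = -48 (q = -2*24 = -48)
u(r, h) = ⅑ + h/3 (u(r, h) = -(-⅓ - h)/3 = ⅑ + h/3)
a(F) = -118 (a(F) = -48 - 1*70 = -48 - 70 = -118)
1/(a(u(-10, w)) + ((25916 - 14821) - 19708)) = 1/(-118 + ((25916 - 14821) - 19708)) = 1/(-118 + (11095 - 19708)) = 1/(-118 - 8613) = 1/(-8731) = -1/8731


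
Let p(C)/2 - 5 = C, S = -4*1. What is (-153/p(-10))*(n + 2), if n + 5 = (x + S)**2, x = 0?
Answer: 1989/10 ≈ 198.90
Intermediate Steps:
S = -4
p(C) = 10 + 2*C
n = 11 (n = -5 + (0 - 4)**2 = -5 + (-4)**2 = -5 + 16 = 11)
(-153/p(-10))*(n + 2) = (-153/(10 + 2*(-10)))*(11 + 2) = -153/(10 - 20)*13 = -153/(-10)*13 = -153*(-1/10)*13 = (153/10)*13 = 1989/10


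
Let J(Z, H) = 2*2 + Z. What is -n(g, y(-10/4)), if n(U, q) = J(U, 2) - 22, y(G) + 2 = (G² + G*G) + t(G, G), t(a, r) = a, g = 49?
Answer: -31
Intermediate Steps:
J(Z, H) = 4 + Z
y(G) = -2 + G + 2*G² (y(G) = -2 + ((G² + G*G) + G) = -2 + ((G² + G²) + G) = -2 + (2*G² + G) = -2 + (G + 2*G²) = -2 + G + 2*G²)
n(U, q) = -18 + U (n(U, q) = (4 + U) - 22 = -18 + U)
-n(g, y(-10/4)) = -(-18 + 49) = -1*31 = -31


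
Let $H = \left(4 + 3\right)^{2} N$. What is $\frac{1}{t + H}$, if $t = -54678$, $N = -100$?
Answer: $- \frac{1}{59578} \approx -1.6785 \cdot 10^{-5}$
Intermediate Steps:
$H = -4900$ ($H = \left(4 + 3\right)^{2} \left(-100\right) = 7^{2} \left(-100\right) = 49 \left(-100\right) = -4900$)
$\frac{1}{t + H} = \frac{1}{-54678 - 4900} = \frac{1}{-59578} = - \frac{1}{59578}$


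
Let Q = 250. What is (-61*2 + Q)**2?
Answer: 16384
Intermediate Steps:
(-61*2 + Q)**2 = (-61*2 + 250)**2 = (-122 + 250)**2 = 128**2 = 16384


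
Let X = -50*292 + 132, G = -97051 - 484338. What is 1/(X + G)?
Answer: -1/595857 ≈ -1.6783e-6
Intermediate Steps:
G = -581389
X = -14468 (X = -14600 + 132 = -14468)
1/(X + G) = 1/(-14468 - 581389) = 1/(-595857) = -1/595857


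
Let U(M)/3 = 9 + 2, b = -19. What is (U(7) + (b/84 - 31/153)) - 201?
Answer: -721549/4284 ≈ -168.43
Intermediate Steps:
U(M) = 33 (U(M) = 3*(9 + 2) = 3*11 = 33)
(U(7) + (b/84 - 31/153)) - 201 = (33 + (-19/84 - 31/153)) - 201 = (33 - 1837/4284) - 201 = 139535/4284 - 201 = -721549/4284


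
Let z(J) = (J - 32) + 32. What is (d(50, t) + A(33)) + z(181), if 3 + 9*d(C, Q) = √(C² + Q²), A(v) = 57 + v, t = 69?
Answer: 812/3 + √7261/9 ≈ 280.13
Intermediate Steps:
z(J) = J (z(J) = (-32 + J) + 32 = J)
d(C, Q) = -⅓ + √(C² + Q²)/9
(d(50, t) + A(33)) + z(181) = ((-⅓ + √(50² + 69²)/9) + (57 + 33)) + 181 = ((-⅓ + √(2500 + 4761)/9) + 90) + 181 = ((-⅓ + √7261/9) + 90) + 181 = (269/3 + √7261/9) + 181 = 812/3 + √7261/9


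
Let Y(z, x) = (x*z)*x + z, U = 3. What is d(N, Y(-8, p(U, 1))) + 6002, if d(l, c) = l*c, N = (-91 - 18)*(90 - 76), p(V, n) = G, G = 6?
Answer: 457698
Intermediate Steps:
p(V, n) = 6
Y(z, x) = z + z*x² (Y(z, x) = z*x² + z = z + z*x²)
N = -1526 (N = -109*14 = -1526)
d(l, c) = c*l
d(N, Y(-8, p(U, 1))) + 6002 = -8*(1 + 6²)*(-1526) + 6002 = -8*(1 + 36)*(-1526) + 6002 = -8*37*(-1526) + 6002 = -296*(-1526) + 6002 = 451696 + 6002 = 457698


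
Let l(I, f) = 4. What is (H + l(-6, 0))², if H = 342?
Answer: 119716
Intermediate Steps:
(H + l(-6, 0))² = (342 + 4)² = 346² = 119716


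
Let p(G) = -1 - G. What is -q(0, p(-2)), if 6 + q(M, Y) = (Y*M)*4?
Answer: 6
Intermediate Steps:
q(M, Y) = -6 + 4*M*Y (q(M, Y) = -6 + (Y*M)*4 = -6 + (M*Y)*4 = -6 + 4*M*Y)
-q(0, p(-2)) = -(-6 + 4*0*(-1 - 1*(-2))) = -(-6 + 4*0*(-1 + 2)) = -(-6 + 4*0*1) = -(-6 + 0) = -1*(-6) = 6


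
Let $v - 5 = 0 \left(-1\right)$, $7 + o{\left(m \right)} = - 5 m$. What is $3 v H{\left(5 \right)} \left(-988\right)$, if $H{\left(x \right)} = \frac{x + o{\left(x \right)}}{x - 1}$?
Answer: $100035$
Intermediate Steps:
$o{\left(m \right)} = -7 - 5 m$
$H{\left(x \right)} = \frac{-7 - 4 x}{-1 + x}$ ($H{\left(x \right)} = \frac{x - \left(7 + 5 x\right)}{x - 1} = \frac{-7 - 4 x}{-1 + x}$)
$v = 5$ ($v = 5 + 0 \left(-1\right) = 5 + 0 = 5$)
$3 v H{\left(5 \right)} \left(-988\right) = 3 \cdot 5 \frac{-7 - 20}{-1 + 5} \left(-988\right) = 15 \frac{-7 - 20}{4} \left(-988\right) = 15 \cdot \frac{1}{4} \left(-27\right) \left(-988\right) = 15 \left(- \frac{27}{4}\right) \left(-988\right) = \left(- \frac{405}{4}\right) \left(-988\right) = 100035$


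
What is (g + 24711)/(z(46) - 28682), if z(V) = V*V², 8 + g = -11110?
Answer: 13593/68654 ≈ 0.19799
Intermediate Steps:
g = -11118 (g = -8 - 11110 = -11118)
z(V) = V³
(g + 24711)/(z(46) - 28682) = (-11118 + 24711)/(46³ - 28682) = 13593/(97336 - 28682) = 13593/68654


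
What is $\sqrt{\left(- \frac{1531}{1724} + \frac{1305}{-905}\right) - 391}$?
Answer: $\frac{i \sqrt{9574779861069}}{156022} \approx 19.833 i$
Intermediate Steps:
$\sqrt{\left(- \frac{1531}{1724} + \frac{1305}{-905}\right) - 391} = \sqrt{\left(\left(-1531\right) \frac{1}{1724} + 1305 \left(- \frac{1}{905}\right)\right) - 391} = \sqrt{\left(- \frac{1531}{1724} - \frac{261}{181}\right) - 391} = \sqrt{- \frac{727075}{312044} - 391} = \sqrt{- \frac{122736279}{312044}} = \frac{i \sqrt{9574779861069}}{156022}$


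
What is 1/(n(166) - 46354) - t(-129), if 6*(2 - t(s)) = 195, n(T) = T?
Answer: 1408733/46188 ≈ 30.500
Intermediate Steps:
t(s) = -61/2 (t(s) = 2 - ⅙*195 = 2 - 65/2 = -61/2)
1/(n(166) - 46354) - t(-129) = 1/(166 - 46354) - 1*(-61/2) = 1/(-46188) + 61/2 = -1/46188 + 61/2 = 1408733/46188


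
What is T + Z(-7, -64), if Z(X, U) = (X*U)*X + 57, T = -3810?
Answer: -6889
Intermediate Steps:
Z(X, U) = 57 + U*X² (Z(X, U) = (U*X)*X + 57 = U*X² + 57 = 57 + U*X²)
T + Z(-7, -64) = -3810 + (57 - 64*(-7)²) = -3810 + (57 - 64*49) = -3810 + (57 - 3136) = -3810 - 3079 = -6889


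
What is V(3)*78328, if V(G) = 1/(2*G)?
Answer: 39164/3 ≈ 13055.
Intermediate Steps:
V(G) = 1/(2*G)
V(3)*78328 = ((½)/3)*78328 = ((½)*(⅓))*78328 = (⅙)*78328 = 39164/3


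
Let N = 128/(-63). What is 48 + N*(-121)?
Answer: 18512/63 ≈ 293.84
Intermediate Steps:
N = -128/63 (N = 128*(-1/63) = -128/63 ≈ -2.0317)
48 + N*(-121) = 48 - 128/63*(-121) = 48 + 15488/63 = 18512/63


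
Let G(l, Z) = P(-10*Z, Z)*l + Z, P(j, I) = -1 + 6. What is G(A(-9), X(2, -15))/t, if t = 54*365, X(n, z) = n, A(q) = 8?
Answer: 7/3285 ≈ 0.0021309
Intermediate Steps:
P(j, I) = 5
G(l, Z) = Z + 5*l (G(l, Z) = 5*l + Z = Z + 5*l)
t = 19710
G(A(-9), X(2, -15))/t = (2 + 5*8)/19710 = (2 + 40)*(1/19710) = 42*(1/19710) = 7/3285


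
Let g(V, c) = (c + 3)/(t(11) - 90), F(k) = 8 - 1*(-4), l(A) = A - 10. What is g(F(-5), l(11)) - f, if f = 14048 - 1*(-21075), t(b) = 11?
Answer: -2774721/79 ≈ -35123.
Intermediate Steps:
l(A) = -10 + A
F(k) = 12 (F(k) = 8 + 4 = 12)
g(V, c) = -3/79 - c/79 (g(V, c) = (c + 3)/(11 - 90) = (3 + c)/(-79) = (3 + c)*(-1/79) = -3/79 - c/79)
f = 35123 (f = 14048 + 21075 = 35123)
g(F(-5), l(11)) - f = (-3/79 - (-10 + 11)/79) - 1*35123 = (-3/79 - 1/79*1) - 35123 = (-3/79 - 1/79) - 35123 = -4/79 - 35123 = -2774721/79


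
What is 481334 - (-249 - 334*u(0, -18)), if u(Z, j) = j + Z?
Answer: 475571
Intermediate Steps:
u(Z, j) = Z + j
481334 - (-249 - 334*u(0, -18)) = 481334 - (-249 - 334*(0 - 18)) = 481334 - (-249 - 334*(-18)) = 481334 - (-249 + 6012) = 481334 - 1*5763 = 481334 - 5763 = 475571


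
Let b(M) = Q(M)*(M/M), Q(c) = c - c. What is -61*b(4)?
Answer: 0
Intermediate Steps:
Q(c) = 0
b(M) = 0 (b(M) = 0*(M/M) = 0*1 = 0)
-61*b(4) = -61*0 = 0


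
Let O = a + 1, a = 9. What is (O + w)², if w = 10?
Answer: 400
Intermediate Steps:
O = 10 (O = 9 + 1 = 10)
(O + w)² = (10 + 10)² = 20² = 400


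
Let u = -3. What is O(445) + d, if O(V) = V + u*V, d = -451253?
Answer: -452143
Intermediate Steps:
O(V) = -2*V (O(V) = V - 3*V = -2*V)
O(445) + d = -2*445 - 451253 = -890 - 451253 = -452143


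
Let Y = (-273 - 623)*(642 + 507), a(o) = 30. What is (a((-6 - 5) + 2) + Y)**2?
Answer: 1059816716676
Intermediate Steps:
Y = -1029504 (Y = -896*1149 = -1029504)
(a((-6 - 5) + 2) + Y)**2 = (30 - 1029504)**2 = (-1029474)**2 = 1059816716676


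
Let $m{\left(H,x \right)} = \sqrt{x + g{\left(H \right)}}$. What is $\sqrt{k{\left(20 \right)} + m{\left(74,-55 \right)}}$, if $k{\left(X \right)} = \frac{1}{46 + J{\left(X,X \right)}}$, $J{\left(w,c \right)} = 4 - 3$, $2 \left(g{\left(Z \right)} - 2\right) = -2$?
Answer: $\frac{\sqrt{47 + 6627 i \sqrt{6}}}{47} \approx 1.9196 + 1.9141 i$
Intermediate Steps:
$g{\left(Z \right)} = 1$ ($g{\left(Z \right)} = 2 + \frac{1}{2} \left(-2\right) = 2 - 1 = 1$)
$m{\left(H,x \right)} = \sqrt{1 + x}$ ($m{\left(H,x \right)} = \sqrt{x + 1} = \sqrt{1 + x}$)
$J{\left(w,c \right)} = 1$
$k{\left(X \right)} = \frac{1}{47}$ ($k{\left(X \right)} = \frac{1}{46 + 1} = \frac{1}{47}$)
$\sqrt{k{\left(20 \right)} + m{\left(74,-55 \right)}} = \sqrt{\frac{1}{47} + \sqrt{1 - 55}} = \sqrt{\frac{1}{47} + \sqrt{-54}} = \sqrt{\frac{1}{47} + 3 i \sqrt{6}}$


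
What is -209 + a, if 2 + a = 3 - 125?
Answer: -333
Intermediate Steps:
a = -124 (a = -2 + (3 - 125) = -2 - 122 = -124)
-209 + a = -209 - 124 = -333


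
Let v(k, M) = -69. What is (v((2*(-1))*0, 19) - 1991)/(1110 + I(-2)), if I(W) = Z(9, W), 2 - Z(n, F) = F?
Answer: -1030/557 ≈ -1.8492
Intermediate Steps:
Z(n, F) = 2 - F
I(W) = 2 - W
(v((2*(-1))*0, 19) - 1991)/(1110 + I(-2)) = (-69 - 1991)/(1110 + (2 - 1*(-2))) = -2060/(1110 + (2 + 2)) = -2060/(1110 + 4) = -2060/1114 = -2060*1/1114 = -1030/557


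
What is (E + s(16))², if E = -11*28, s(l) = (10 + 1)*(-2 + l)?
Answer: 23716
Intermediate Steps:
s(l) = -22 + 11*l (s(l) = 11*(-2 + l) = -22 + 11*l)
E = -308
(E + s(16))² = (-308 + (-22 + 11*16))² = (-308 + (-22 + 176))² = (-308 + 154)² = (-154)² = 23716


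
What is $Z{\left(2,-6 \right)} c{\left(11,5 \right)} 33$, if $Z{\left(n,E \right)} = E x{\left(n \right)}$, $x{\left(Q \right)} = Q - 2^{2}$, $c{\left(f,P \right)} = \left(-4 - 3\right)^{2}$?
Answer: $19404$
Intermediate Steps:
$c{\left(f,P \right)} = 49$ ($c{\left(f,P \right)} = \left(-7\right)^{2} = 49$)
$x{\left(Q \right)} = -4 + Q$ ($x{\left(Q \right)} = Q - 4 = -4 + Q$)
$Z{\left(n,E \right)} = E \left(-4 + n\right)$
$Z{\left(2,-6 \right)} c{\left(11,5 \right)} 33 = - 6 \left(-4 + 2\right) 49 \cdot 33 = \left(-6\right) \left(-2\right) 49 \cdot 33 = 12 \cdot 49 \cdot 33 = 588 \cdot 33 = 19404$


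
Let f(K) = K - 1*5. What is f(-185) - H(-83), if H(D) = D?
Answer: -107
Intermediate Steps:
f(K) = -5 + K (f(K) = K - 5 = -5 + K)
f(-185) - H(-83) = (-5 - 185) - 1*(-83) = -190 + 83 = -107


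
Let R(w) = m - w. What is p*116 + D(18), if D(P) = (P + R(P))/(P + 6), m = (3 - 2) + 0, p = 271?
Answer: 754465/24 ≈ 31436.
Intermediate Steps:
m = 1 (m = 1 + 0 = 1)
R(w) = 1 - w
D(P) = 1/(6 + P) (D(P) = (P + (1 - P))/(P + 6) = 1/(6 + P))
p*116 + D(18) = 271*116 + 1/(6 + 18) = 31436 + 1/24 = 754465/24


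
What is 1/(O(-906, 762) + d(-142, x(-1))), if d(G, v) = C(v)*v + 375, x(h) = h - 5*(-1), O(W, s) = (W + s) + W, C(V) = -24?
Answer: -1/771 ≈ -0.0012970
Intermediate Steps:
O(W, s) = s + 2*W
x(h) = 5 + h (x(h) = h + 5 = 5 + h)
d(G, v) = 375 - 24*v (d(G, v) = -24*v + 375 = 375 - 24*v)
1/(O(-906, 762) + d(-142, x(-1))) = 1/((762 + 2*(-906)) + (375 - 24*(5 - 1))) = 1/((762 - 1812) + (375 - 24*4)) = 1/(-1050 + (375 - 96)) = 1/(-1050 + 279) = 1/(-771) = -1/771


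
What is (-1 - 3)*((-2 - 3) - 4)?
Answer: 36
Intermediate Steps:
(-1 - 3)*((-2 - 3) - 4) = -4*(-5 - 4) = -4*(-9) = 36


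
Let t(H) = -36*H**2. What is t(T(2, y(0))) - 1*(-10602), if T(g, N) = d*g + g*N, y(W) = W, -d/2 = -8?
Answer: -26262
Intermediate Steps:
d = 16 (d = -2*(-8) = 16)
T(g, N) = 16*g + N*g (T(g, N) = 16*g + g*N = 16*g + N*g)
t(T(2, y(0))) - 1*(-10602) = -36*4*(16 + 0)**2 - 1*(-10602) = -36*(2*16)**2 + 10602 = -36*32**2 + 10602 = -36*1024 + 10602 = -36864 + 10602 = -26262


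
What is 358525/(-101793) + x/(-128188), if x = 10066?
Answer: -23491625519/6524320542 ≈ -3.6006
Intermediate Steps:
358525/(-101793) + x/(-128188) = 358525/(-101793) + 10066/(-128188) = 358525*(-1/101793) + 10066*(-1/128188) = -358525/101793 - 5033/64094 = -23491625519/6524320542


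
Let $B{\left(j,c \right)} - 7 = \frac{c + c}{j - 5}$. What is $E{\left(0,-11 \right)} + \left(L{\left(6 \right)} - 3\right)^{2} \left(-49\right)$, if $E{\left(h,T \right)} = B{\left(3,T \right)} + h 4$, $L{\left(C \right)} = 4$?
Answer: $-31$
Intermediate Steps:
$B{\left(j,c \right)} = 7 + \frac{2 c}{-5 + j}$ ($B{\left(j,c \right)} = 7 + \frac{c + c}{j - 5} = 7 + \frac{2 c}{-5 + j}$)
$E{\left(h,T \right)} = 7 - T + 4 h$ ($E{\left(h,T \right)} = \frac{-35 + 2 T + 7 \cdot 3}{-5 + 3} + h 4 = \frac{-35 + 2 T + 21}{-2} + 4 h = - \frac{-14 + 2 T}{2} + 4 h = \left(7 - T\right) + 4 h = 7 - T + 4 h$)
$E{\left(0,-11 \right)} + \left(L{\left(6 \right)} - 3\right)^{2} \left(-49\right) = \left(7 - -11 + 4 \cdot 0\right) + \left(4 - 3\right)^{2} \left(-49\right) = \left(7 + 11 + 0\right) + 1^{2} \left(-49\right) = 18 + 1 \left(-49\right) = 18 - 49 = -31$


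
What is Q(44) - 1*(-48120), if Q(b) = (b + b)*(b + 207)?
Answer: 70208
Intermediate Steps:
Q(b) = 2*b*(207 + b) (Q(b) = (2*b)*(207 + b) = 2*b*(207 + b))
Q(44) - 1*(-48120) = 2*44*(207 + 44) - 1*(-48120) = 2*44*251 + 48120 = 22088 + 48120 = 70208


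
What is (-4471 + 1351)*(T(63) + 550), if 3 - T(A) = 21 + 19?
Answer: -1600560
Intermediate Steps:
T(A) = -37 (T(A) = 3 - (21 + 19) = 3 - 1*40 = 3 - 40 = -37)
(-4471 + 1351)*(T(63) + 550) = (-4471 + 1351)*(-37 + 550) = -3120*513 = -1600560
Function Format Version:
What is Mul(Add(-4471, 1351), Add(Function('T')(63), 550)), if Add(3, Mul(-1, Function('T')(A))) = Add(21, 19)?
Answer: -1600560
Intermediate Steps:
Function('T')(A) = -37 (Function('T')(A) = Add(3, Mul(-1, Add(21, 19))) = Add(3, Mul(-1, 40)) = Add(3, -40) = -37)
Mul(Add(-4471, 1351), Add(Function('T')(63), 550)) = Mul(Add(-4471, 1351), Add(-37, 550)) = Mul(-3120, 513) = -1600560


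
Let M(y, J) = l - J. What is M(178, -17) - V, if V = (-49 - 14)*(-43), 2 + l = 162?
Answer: -2532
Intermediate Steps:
l = 160 (l = -2 + 162 = 160)
M(y, J) = 160 - J
V = 2709 (V = -63*(-43) = 2709)
M(178, -17) - V = (160 - 1*(-17)) - 1*2709 = (160 + 17) - 2709 = 177 - 2709 = -2532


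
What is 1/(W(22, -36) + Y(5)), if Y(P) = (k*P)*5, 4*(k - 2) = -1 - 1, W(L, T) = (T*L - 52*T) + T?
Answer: 2/2163 ≈ 0.00092464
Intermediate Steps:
W(L, T) = -51*T + L*T (W(L, T) = (L*T - 52*T) + T = (-52*T + L*T) + T = -51*T + L*T)
k = 3/2 (k = 2 + (-1 - 1)/4 = 2 + (¼)*(-2) = 2 - ½ = 3/2 ≈ 1.5000)
Y(P) = 15*P/2 (Y(P) = (3*P/2)*5 = 15*P/2)
1/(W(22, -36) + Y(5)) = 1/(-36*(-51 + 22) + (15/2)*5) = 1/(-36*(-29) + 75/2) = 1/(1044 + 75/2) = 1/(2163/2) = 2/2163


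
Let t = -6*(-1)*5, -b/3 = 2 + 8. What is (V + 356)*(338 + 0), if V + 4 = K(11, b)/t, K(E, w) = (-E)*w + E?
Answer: 1842269/15 ≈ 1.2282e+5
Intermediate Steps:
b = -30 (b = -3*(2 + 8) = -3*10 = -30)
K(E, w) = E - E*w (K(E, w) = -E*w + E = E - E*w)
t = 30 (t = 6*5 = 30)
V = 221/30 (V = -4 + (11*(1 - 1*(-30)))/30 = -4 + (11*(1 + 30))*(1/30) = -4 + (11*31)*(1/30) = -4 + 341*(1/30) = -4 + 341/30 = 221/30 ≈ 7.3667)
(V + 356)*(338 + 0) = (221/30 + 356)*(338 + 0) = (10901/30)*338 = 1842269/15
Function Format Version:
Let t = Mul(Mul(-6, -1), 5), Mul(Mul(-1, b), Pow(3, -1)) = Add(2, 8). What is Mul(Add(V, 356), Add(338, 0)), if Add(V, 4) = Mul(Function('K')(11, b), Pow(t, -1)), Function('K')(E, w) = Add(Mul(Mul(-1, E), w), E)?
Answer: Rational(1842269, 15) ≈ 1.2282e+5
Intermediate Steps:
b = -30 (b = Mul(-3, Add(2, 8)) = Mul(-3, 10) = -30)
Function('K')(E, w) = Add(E, Mul(-1, E, w)) (Function('K')(E, w) = Add(Mul(-1, E, w), E) = Add(E, Mul(-1, E, w)))
t = 30 (t = Mul(6, 5) = 30)
V = Rational(221, 30) (V = Add(-4, Mul(Mul(11, Add(1, Mul(-1, -30))), Pow(30, -1))) = Add(-4, Mul(Mul(11, Add(1, 30)), Rational(1, 30))) = Add(-4, Mul(Mul(11, 31), Rational(1, 30))) = Add(-4, Mul(341, Rational(1, 30))) = Add(-4, Rational(341, 30)) = Rational(221, 30) ≈ 7.3667)
Mul(Add(V, 356), Add(338, 0)) = Mul(Add(Rational(221, 30), 356), Add(338, 0)) = Mul(Rational(10901, 30), 338) = Rational(1842269, 15)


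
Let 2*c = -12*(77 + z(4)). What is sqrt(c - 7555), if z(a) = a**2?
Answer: I*sqrt(8113) ≈ 90.072*I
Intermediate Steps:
c = -558 (c = (-12*(77 + 4**2))/2 = (-12*(77 + 16))/2 = (-12*93)/2 = (1/2)*(-1116) = -558)
sqrt(c - 7555) = sqrt(-558 - 7555) = sqrt(-8113) = I*sqrt(8113)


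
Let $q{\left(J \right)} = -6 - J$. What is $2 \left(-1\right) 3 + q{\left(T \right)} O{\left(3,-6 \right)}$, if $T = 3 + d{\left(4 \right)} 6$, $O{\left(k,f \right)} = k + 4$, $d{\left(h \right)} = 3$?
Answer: $-195$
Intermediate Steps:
$O{\left(k,f \right)} = 4 + k$
$T = 21$ ($T = 3 + 3 \cdot 6 = 3 + 18 = 21$)
$2 \left(-1\right) 3 + q{\left(T \right)} O{\left(3,-6 \right)} = 2 \left(-1\right) 3 + \left(-6 - 21\right) \left(4 + 3\right) = \left(-2\right) 3 + \left(-6 - 21\right) 7 = -6 - 189 = -195$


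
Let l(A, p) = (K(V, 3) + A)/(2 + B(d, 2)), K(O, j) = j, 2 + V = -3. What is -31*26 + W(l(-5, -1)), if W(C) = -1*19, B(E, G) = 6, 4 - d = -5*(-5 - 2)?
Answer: -825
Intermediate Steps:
V = -5 (V = -2 - 3 = -5)
d = -31 (d = 4 - (-5)*(-5 - 2) = 4 - (-5)*(-7) = 4 - 1*35 = 4 - 35 = -31)
l(A, p) = 3/8 + A/8 (l(A, p) = (3 + A)/(2 + 6) = (3 + A)/8 = (3 + A)*(1/8) = 3/8 + A/8)
W(C) = -19
-31*26 + W(l(-5, -1)) = -31*26 - 19 = -806 - 19 = -825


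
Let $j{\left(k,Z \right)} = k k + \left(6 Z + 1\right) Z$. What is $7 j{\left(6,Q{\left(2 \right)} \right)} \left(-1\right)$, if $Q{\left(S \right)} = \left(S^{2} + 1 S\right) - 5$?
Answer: $-301$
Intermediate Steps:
$Q{\left(S \right)} = -5 + S + S^{2}$ ($Q{\left(S \right)} = \left(S^{2} + S\right) - 5 = \left(S + S^{2}\right) - 5 = -5 + S + S^{2}$)
$j{\left(k,Z \right)} = k^{2} + Z \left(1 + 6 Z\right)$ ($j{\left(k,Z \right)} = k^{2} + \left(1 + 6 Z\right) Z = k^{2} + Z \left(1 + 6 Z\right)$)
$7 j{\left(6,Q{\left(2 \right)} \right)} \left(-1\right) = 7 \left(\left(-5 + 2 + 2^{2}\right) + 6^{2} + 6 \left(-5 + 2 + 2^{2}\right)^{2}\right) \left(-1\right) = 7 \left(\left(-5 + 2 + 4\right) + 36 + 6 \left(-5 + 2 + 4\right)^{2}\right) \left(-1\right) = 7 \left(1 + 36 + 6 \cdot 1^{2}\right) \left(-1\right) = 7 \left(1 + 36 + 6 \cdot 1\right) \left(-1\right) = 7 \left(1 + 36 + 6\right) \left(-1\right) = 7 \cdot 43 \left(-1\right) = 301 \left(-1\right) = -301$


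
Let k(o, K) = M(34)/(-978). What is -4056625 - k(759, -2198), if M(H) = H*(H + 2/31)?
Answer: -20498120141/5053 ≈ -4.0566e+6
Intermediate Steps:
M(H) = H*(2/31 + H) (M(H) = H*(H + 2*(1/31)) = H*(H + 2/31) = H*(2/31 + H))
k(o, K) = -5984/5053 (k(o, K) = ((1/31)*34*(2 + 31*34))/(-978) = ((1/31)*34*(2 + 1054))*(-1/978) = ((1/31)*34*1056)*(-1/978) = (35904/31)*(-1/978) = -5984/5053)
-4056625 - k(759, -2198) = -4056625 - 1*(-5984/5053) = -4056625 + 5984/5053 = -20498120141/5053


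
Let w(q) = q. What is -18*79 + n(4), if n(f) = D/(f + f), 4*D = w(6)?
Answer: -22749/16 ≈ -1421.8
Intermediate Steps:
D = 3/2 (D = (1/4)*6 = 3/2 ≈ 1.5000)
n(f) = 3/(4*f) (n(f) = (3/2)/(f + f) = (3/2)/(2*f) = (1/(2*f))*(3/2) = 3/(4*f))
-18*79 + n(4) = -18*79 + (3/4)/4 = -1422 + (3/4)*(1/4) = -1422 + 3/16 = -22749/16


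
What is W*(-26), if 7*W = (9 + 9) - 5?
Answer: -338/7 ≈ -48.286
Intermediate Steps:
W = 13/7 (W = ((9 + 9) - 5)/7 = (18 - 5)/7 = (1/7)*13 = 13/7 ≈ 1.8571)
W*(-26) = (13/7)*(-26) = -338/7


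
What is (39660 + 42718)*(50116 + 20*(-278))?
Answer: 3670434168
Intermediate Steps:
(39660 + 42718)*(50116 + 20*(-278)) = 82378*(50116 - 5560) = 82378*44556 = 3670434168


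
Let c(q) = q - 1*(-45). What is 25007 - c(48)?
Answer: 24914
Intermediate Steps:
c(q) = 45 + q (c(q) = q + 45 = 45 + q)
25007 - c(48) = 25007 - (45 + 48) = 25007 - 1*93 = 25007 - 93 = 24914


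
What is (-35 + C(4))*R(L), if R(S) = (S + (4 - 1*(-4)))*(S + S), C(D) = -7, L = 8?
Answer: -10752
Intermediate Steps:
R(S) = 2*S*(8 + S) (R(S) = (S + (4 + 4))*(2*S) = (S + 8)*(2*S) = (8 + S)*(2*S) = 2*S*(8 + S))
(-35 + C(4))*R(L) = (-35 - 7)*(2*8*(8 + 8)) = -84*8*16 = -42*256 = -10752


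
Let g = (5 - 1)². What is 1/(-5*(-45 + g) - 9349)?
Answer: -1/9204 ≈ -0.00010865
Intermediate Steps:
g = 16 (g = 4² = 16)
1/(-5*(-45 + g) - 9349) = 1/(-5*(-45 + 16) - 9349) = 1/(-5*(-29) - 9349) = 1/(145 - 9349) = 1/(-9204) = -1/9204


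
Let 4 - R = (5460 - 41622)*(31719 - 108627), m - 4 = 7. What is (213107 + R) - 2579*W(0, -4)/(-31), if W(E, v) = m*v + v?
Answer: -86209077327/31 ≈ -2.7809e+9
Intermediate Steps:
m = 11 (m = 4 + 7 = 11)
R = -2781147092 (R = 4 - (5460 - 41622)*(31719 - 108627) = 4 - (-36162)*(-76908) = 4 - 1*2781147096 = 4 - 2781147096 = -2781147092)
W(E, v) = 12*v (W(E, v) = 11*v + v = 12*v)
(213107 + R) - 2579*W(0, -4)/(-31) = (213107 - 2781147092) - 2579*(12*(-4))/(-31) = -2780933985 - 2579*(-48*(-1/31)) = -2780933985 - 2579*48/31 = -2780933985 - 1*123792/31 = -2780933985 - 123792/31 = -86209077327/31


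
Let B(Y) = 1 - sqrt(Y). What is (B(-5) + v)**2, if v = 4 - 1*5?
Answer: -5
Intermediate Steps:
B(Y) = 1 - sqrt(Y)
v = -1 (v = 4 - 5 = -1)
(B(-5) + v)**2 = ((1 - sqrt(-5)) - 1)**2 = ((1 - I*sqrt(5)) - 1)**2 = (-I*sqrt(5))**2 = -5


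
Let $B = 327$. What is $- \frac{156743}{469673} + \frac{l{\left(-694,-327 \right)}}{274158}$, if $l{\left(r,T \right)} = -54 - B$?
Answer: $- \frac{14383764269}{42921536778} \approx -0.33512$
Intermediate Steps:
$l{\left(r,T \right)} = -381$ ($l{\left(r,T \right)} = -54 - 327 = -381$)
$- \frac{156743}{469673} + \frac{l{\left(-694,-327 \right)}}{274158} = - \frac{156743}{469673} - \frac{381}{274158} = \left(-156743\right) \frac{1}{469673} - \frac{127}{91386} = - \frac{156743}{469673} - \frac{127}{91386} = - \frac{14383764269}{42921536778}$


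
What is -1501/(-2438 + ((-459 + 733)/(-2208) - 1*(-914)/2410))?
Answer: 1996810320/3242980717 ≈ 0.61573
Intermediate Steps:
-1501/(-2438 + ((-459 + 733)/(-2208) - 1*(-914)/2410)) = -1501/(-2438 + (274*(-1/2208) + 914*(1/2410))) = -1501/(-2438 + (-137/1104 + 457/1205)) = -1501/(-2438 + 339443/1330320) = -1501/(-3242980717/1330320) = -1501*(-1330320/3242980717) = 1996810320/3242980717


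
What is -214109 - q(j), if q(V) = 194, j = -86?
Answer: -214303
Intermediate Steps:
-214109 - q(j) = -214109 - 1*194 = -214109 - 194 = -214303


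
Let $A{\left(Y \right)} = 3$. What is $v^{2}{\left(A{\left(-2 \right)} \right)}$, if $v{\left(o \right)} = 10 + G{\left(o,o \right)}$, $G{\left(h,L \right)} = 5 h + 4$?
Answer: $841$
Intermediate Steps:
$G{\left(h,L \right)} = 4 + 5 h$
$v{\left(o \right)} = 14 + 5 o$ ($v{\left(o \right)} = 10 + \left(4 + 5 o\right) = 14 + 5 o$)
$v^{2}{\left(A{\left(-2 \right)} \right)} = \left(14 + 5 \cdot 3\right)^{2} = \left(14 + 15\right)^{2} = 29^{2} = 841$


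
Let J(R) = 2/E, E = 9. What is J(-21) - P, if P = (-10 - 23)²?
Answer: -9799/9 ≈ -1088.8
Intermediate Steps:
P = 1089 (P = (-33)² = 1089)
J(R) = 2/9
J(-21) - P = 2/9 - 1*1089 = 2/9 - 1089 = -9799/9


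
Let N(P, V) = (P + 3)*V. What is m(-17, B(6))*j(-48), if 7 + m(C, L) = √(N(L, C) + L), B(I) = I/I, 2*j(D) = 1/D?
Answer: 7/96 - I*√67/96 ≈ 0.072917 - 0.085264*I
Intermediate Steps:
N(P, V) = V*(3 + P) (N(P, V) = (3 + P)*V = V*(3 + P))
j(D) = 1/(2*D)
B(I) = 1
m(C, L) = -7 + √(L + C*(3 + L)) (m(C, L) = -7 + √(C*(3 + L) + L) = -7 + √(L + C*(3 + L)))
m(-17, B(6))*j(-48) = (-7 + √(1 - 17*(3 + 1)))*((½)/(-48)) = (-7 + √(1 - 17*4))*((½)*(-1/48)) = (-7 + √(1 - 68))*(-1/96) = (-7 + √(-67))*(-1/96) = (-7 + I*√67)*(-1/96) = 7/96 - I*√67/96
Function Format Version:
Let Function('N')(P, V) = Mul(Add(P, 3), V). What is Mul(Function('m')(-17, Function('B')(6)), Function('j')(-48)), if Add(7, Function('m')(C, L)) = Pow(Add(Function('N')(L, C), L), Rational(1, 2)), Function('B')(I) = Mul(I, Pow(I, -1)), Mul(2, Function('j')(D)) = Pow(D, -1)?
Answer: Add(Rational(7, 96), Mul(Rational(-1, 96), I, Pow(67, Rational(1, 2)))) ≈ Add(0.072917, Mul(-0.085264, I))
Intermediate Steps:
Function('N')(P, V) = Mul(V, Add(3, P)) (Function('N')(P, V) = Mul(Add(3, P), V) = Mul(V, Add(3, P)))
Function('j')(D) = Mul(Rational(1, 2), Pow(D, -1))
Function('B')(I) = 1
Function('m')(C, L) = Add(-7, Pow(Add(L, Mul(C, Add(3, L))), Rational(1, 2))) (Function('m')(C, L) = Add(-7, Pow(Add(Mul(C, Add(3, L)), L), Rational(1, 2))) = Add(-7, Pow(Add(L, Mul(C, Add(3, L))), Rational(1, 2))))
Mul(Function('m')(-17, Function('B')(6)), Function('j')(-48)) = Mul(Add(-7, Pow(Add(1, Mul(-17, Add(3, 1))), Rational(1, 2))), Mul(Rational(1, 2), Pow(-48, -1))) = Mul(Add(-7, Pow(Add(1, Mul(-17, 4)), Rational(1, 2))), Mul(Rational(1, 2), Rational(-1, 48))) = Mul(Add(-7, Pow(Add(1, -68), Rational(1, 2))), Rational(-1, 96)) = Mul(Add(-7, Pow(-67, Rational(1, 2))), Rational(-1, 96)) = Mul(Add(-7, Mul(I, Pow(67, Rational(1, 2)))), Rational(-1, 96)) = Add(Rational(7, 96), Mul(Rational(-1, 96), I, Pow(67, Rational(1, 2))))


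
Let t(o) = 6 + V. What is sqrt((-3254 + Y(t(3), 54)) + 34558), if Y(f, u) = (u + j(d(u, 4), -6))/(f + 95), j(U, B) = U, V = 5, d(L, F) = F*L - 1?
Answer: sqrt(351760258)/106 ≈ 176.94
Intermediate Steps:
d(L, F) = -1 + F*L
t(o) = 11 (t(o) = 6 + 5 = 11)
Y(f, u) = (-1 + 5*u)/(95 + f) (Y(f, u) = (u + (-1 + 4*u))/(f + 95) = (-1 + 5*u)/(95 + f))
sqrt((-3254 + Y(t(3), 54)) + 34558) = sqrt((-3254 + (-1 + 5*54)/(95 + 11)) + 34558) = sqrt((-3254 + (-1 + 270)/106) + 34558) = sqrt((-3254 + (1/106)*269) + 34558) = sqrt((-3254 + 269/106) + 34558) = sqrt(-344655/106 + 34558) = sqrt(3318493/106) = sqrt(351760258)/106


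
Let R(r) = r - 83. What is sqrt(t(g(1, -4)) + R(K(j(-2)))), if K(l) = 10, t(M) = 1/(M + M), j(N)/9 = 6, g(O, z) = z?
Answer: 3*I*sqrt(130)/4 ≈ 8.5513*I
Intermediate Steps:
j(N) = 54 (j(N) = 9*6 = 54)
t(M) = 1/(2*M)
R(r) = -83 + r
sqrt(t(g(1, -4)) + R(K(j(-2)))) = sqrt((1/2)/(-4) + (-83 + 10)) = sqrt((1/2)*(-1/4) - 73) = sqrt(-1/8 - 73) = sqrt(-585/8) = 3*I*sqrt(130)/4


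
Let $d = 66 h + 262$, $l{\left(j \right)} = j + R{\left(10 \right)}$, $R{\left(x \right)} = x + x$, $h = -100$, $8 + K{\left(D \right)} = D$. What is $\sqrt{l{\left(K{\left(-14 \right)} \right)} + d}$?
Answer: $2 i \sqrt{1585} \approx 79.624 i$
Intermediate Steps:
$K{\left(D \right)} = -8 + D$
$R{\left(x \right)} = 2 x$
$l{\left(j \right)} = 20 + j$ ($l{\left(j \right)} = j + 2 \cdot 10 = j + 20 = 20 + j$)
$d = -6338$ ($d = 66 \left(-100\right) + 262 = -6600 + 262 = -6338$)
$\sqrt{l{\left(K{\left(-14 \right)} \right)} + d} = \sqrt{\left(20 - 22\right) - 6338} = \sqrt{-2 - 6338} = \sqrt{-6340} = 2 i \sqrt{1585}$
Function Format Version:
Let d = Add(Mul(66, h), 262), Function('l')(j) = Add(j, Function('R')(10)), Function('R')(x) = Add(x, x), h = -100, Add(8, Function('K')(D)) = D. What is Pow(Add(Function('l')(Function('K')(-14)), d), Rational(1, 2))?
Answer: Mul(2, I, Pow(1585, Rational(1, 2))) ≈ Mul(79.624, I)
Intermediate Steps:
Function('K')(D) = Add(-8, D)
Function('R')(x) = Mul(2, x)
Function('l')(j) = Add(20, j) (Function('l')(j) = Add(j, Mul(2, 10)) = Add(j, 20) = Add(20, j))
d = -6338 (d = Add(Mul(66, -100), 262) = Add(-6600, 262) = -6338)
Pow(Add(Function('l')(Function('K')(-14)), d), Rational(1, 2)) = Pow(Add(Add(20, Add(-8, -14)), -6338), Rational(1, 2)) = Pow(Add(Add(20, -22), -6338), Rational(1, 2)) = Pow(Add(-2, -6338), Rational(1, 2)) = Pow(-6340, Rational(1, 2)) = Mul(2, I, Pow(1585, Rational(1, 2)))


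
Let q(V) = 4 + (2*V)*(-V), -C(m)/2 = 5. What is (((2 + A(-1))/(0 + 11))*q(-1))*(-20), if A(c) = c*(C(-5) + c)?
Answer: -520/11 ≈ -47.273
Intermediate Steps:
C(m) = -10 (C(m) = -2*5 = -10)
A(c) = c*(-10 + c)
q(V) = 4 - 2*V²
(((2 + A(-1))/(0 + 11))*q(-1))*(-20) = (((2 - (-10 - 1))/(0 + 11))*(4 - 2*(-1)²))*(-20) = (((2 - 1*(-11))/11)*(4 - 2*1))*(-20) = (((2 + 11)*(1/11))*(4 - 2))*(-20) = ((13*(1/11))*2)*(-20) = ((13/11)*2)*(-20) = (26/11)*(-20) = -520/11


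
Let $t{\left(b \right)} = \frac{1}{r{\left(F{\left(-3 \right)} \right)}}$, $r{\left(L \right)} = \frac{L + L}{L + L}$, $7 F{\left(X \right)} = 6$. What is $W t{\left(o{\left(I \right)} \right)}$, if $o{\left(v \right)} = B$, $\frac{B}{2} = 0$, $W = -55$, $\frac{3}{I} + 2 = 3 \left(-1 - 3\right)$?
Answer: $-55$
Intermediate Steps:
$I = - \frac{3}{14}$ ($I = \frac{3}{-2 + 3 \left(-1 - 3\right)} = \frac{3}{-2 + 3 \left(-4\right)} = \frac{3}{-2 - 12} = \frac{3}{-14} = 3 \left(- \frac{1}{14}\right) = - \frac{3}{14} \approx -0.21429$)
$F{\left(X \right)} = \frac{6}{7}$ ($F{\left(X \right)} = \frac{1}{7} \cdot 6 = \frac{6}{7}$)
$r{\left(L \right)} = 1$ ($r{\left(L \right)} = \frac{2 L}{2 L} = 2 L \frac{1}{2 L} = 1$)
$B = 0$ ($B = 2 \cdot 0 = 0$)
$o{\left(v \right)} = 0$
$t{\left(b \right)} = 1$ ($t{\left(b \right)} = 1^{-1} = 1$)
$W t{\left(o{\left(I \right)} \right)} = \left(-55\right) 1 = -55$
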